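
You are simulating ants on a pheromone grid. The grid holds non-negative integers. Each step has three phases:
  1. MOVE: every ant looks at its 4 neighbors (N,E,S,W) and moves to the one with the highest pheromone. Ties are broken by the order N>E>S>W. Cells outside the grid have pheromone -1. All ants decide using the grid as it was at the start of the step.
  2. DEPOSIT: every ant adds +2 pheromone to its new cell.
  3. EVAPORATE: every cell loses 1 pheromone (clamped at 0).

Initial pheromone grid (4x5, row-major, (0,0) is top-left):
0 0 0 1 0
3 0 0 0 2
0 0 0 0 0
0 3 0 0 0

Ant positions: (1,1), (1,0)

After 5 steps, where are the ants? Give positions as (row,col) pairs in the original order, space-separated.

Step 1: ant0:(1,1)->W->(1,0) | ant1:(1,0)->N->(0,0)
  grid max=4 at (1,0)
Step 2: ant0:(1,0)->N->(0,0) | ant1:(0,0)->S->(1,0)
  grid max=5 at (1,0)
Step 3: ant0:(0,0)->S->(1,0) | ant1:(1,0)->N->(0,0)
  grid max=6 at (1,0)
Step 4: ant0:(1,0)->N->(0,0) | ant1:(0,0)->S->(1,0)
  grid max=7 at (1,0)
Step 5: ant0:(0,0)->S->(1,0) | ant1:(1,0)->N->(0,0)
  grid max=8 at (1,0)

(1,0) (0,0)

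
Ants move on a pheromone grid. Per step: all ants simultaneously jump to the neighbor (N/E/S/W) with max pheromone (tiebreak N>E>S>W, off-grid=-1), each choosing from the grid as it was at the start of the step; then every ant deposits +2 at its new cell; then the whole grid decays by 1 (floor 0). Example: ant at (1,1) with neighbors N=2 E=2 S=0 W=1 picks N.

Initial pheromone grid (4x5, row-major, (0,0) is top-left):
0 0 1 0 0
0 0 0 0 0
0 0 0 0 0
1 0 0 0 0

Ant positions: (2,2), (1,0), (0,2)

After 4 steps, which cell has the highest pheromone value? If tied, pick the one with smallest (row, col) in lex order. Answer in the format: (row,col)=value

Step 1: ant0:(2,2)->N->(1,2) | ant1:(1,0)->N->(0,0) | ant2:(0,2)->E->(0,3)
  grid max=1 at (0,0)
Step 2: ant0:(1,2)->N->(0,2) | ant1:(0,0)->E->(0,1) | ant2:(0,3)->E->(0,4)
  grid max=1 at (0,1)
Step 3: ant0:(0,2)->W->(0,1) | ant1:(0,1)->E->(0,2) | ant2:(0,4)->S->(1,4)
  grid max=2 at (0,1)
Step 4: ant0:(0,1)->E->(0,2) | ant1:(0,2)->W->(0,1) | ant2:(1,4)->N->(0,4)
  grid max=3 at (0,1)
Final grid:
  0 3 3 0 1
  0 0 0 0 0
  0 0 0 0 0
  0 0 0 0 0
Max pheromone 3 at (0,1)

Answer: (0,1)=3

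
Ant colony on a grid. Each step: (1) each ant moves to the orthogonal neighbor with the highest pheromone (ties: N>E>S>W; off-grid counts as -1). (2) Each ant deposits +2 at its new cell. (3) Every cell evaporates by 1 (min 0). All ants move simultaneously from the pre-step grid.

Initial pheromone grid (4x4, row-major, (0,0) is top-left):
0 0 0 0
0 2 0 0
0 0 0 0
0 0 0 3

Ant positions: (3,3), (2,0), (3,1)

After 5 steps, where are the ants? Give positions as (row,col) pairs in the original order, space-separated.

Step 1: ant0:(3,3)->N->(2,3) | ant1:(2,0)->N->(1,0) | ant2:(3,1)->N->(2,1)
  grid max=2 at (3,3)
Step 2: ant0:(2,3)->S->(3,3) | ant1:(1,0)->E->(1,1) | ant2:(2,1)->N->(1,1)
  grid max=4 at (1,1)
Step 3: ant0:(3,3)->N->(2,3) | ant1:(1,1)->N->(0,1) | ant2:(1,1)->N->(0,1)
  grid max=3 at (0,1)
Step 4: ant0:(2,3)->S->(3,3) | ant1:(0,1)->S->(1,1) | ant2:(0,1)->S->(1,1)
  grid max=6 at (1,1)
Step 5: ant0:(3,3)->N->(2,3) | ant1:(1,1)->N->(0,1) | ant2:(1,1)->N->(0,1)
  grid max=5 at (0,1)

(2,3) (0,1) (0,1)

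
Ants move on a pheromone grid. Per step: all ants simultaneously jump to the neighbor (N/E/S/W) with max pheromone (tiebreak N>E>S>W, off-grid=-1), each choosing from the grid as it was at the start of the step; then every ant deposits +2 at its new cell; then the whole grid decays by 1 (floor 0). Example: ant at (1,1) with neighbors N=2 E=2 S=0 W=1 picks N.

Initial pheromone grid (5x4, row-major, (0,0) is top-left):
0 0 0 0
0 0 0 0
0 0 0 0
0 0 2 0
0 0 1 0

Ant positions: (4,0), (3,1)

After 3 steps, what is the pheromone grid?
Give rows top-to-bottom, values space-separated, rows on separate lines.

After step 1: ants at (3,0),(3,2)
  0 0 0 0
  0 0 0 0
  0 0 0 0
  1 0 3 0
  0 0 0 0
After step 2: ants at (2,0),(2,2)
  0 0 0 0
  0 0 0 0
  1 0 1 0
  0 0 2 0
  0 0 0 0
After step 3: ants at (1,0),(3,2)
  0 0 0 0
  1 0 0 0
  0 0 0 0
  0 0 3 0
  0 0 0 0

0 0 0 0
1 0 0 0
0 0 0 0
0 0 3 0
0 0 0 0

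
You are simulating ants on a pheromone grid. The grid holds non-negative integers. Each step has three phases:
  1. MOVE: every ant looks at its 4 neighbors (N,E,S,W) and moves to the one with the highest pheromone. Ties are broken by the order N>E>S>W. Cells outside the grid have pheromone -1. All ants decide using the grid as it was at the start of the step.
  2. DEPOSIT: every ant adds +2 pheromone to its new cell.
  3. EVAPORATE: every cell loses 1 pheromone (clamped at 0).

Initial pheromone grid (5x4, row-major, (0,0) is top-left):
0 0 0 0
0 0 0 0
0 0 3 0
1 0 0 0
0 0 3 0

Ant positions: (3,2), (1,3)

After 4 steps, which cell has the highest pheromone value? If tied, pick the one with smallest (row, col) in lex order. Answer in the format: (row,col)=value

Answer: (2,2)=5

Derivation:
Step 1: ant0:(3,2)->N->(2,2) | ant1:(1,3)->N->(0,3)
  grid max=4 at (2,2)
Step 2: ant0:(2,2)->N->(1,2) | ant1:(0,3)->S->(1,3)
  grid max=3 at (2,2)
Step 3: ant0:(1,2)->S->(2,2) | ant1:(1,3)->W->(1,2)
  grid max=4 at (2,2)
Step 4: ant0:(2,2)->N->(1,2) | ant1:(1,2)->S->(2,2)
  grid max=5 at (2,2)
Final grid:
  0 0 0 0
  0 0 3 0
  0 0 5 0
  0 0 0 0
  0 0 0 0
Max pheromone 5 at (2,2)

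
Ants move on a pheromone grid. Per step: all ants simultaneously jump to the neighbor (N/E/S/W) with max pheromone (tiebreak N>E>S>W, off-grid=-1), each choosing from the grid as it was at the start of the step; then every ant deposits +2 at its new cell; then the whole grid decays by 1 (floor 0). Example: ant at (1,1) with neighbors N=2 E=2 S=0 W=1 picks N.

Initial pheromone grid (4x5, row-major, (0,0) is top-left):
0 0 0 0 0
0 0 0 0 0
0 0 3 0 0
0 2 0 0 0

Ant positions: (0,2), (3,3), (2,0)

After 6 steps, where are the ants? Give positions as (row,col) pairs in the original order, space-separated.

Step 1: ant0:(0,2)->E->(0,3) | ant1:(3,3)->N->(2,3) | ant2:(2,0)->N->(1,0)
  grid max=2 at (2,2)
Step 2: ant0:(0,3)->E->(0,4) | ant1:(2,3)->W->(2,2) | ant2:(1,0)->N->(0,0)
  grid max=3 at (2,2)
Step 3: ant0:(0,4)->S->(1,4) | ant1:(2,2)->N->(1,2) | ant2:(0,0)->E->(0,1)
  grid max=2 at (2,2)
Step 4: ant0:(1,4)->N->(0,4) | ant1:(1,2)->S->(2,2) | ant2:(0,1)->E->(0,2)
  grid max=3 at (2,2)
Step 5: ant0:(0,4)->S->(1,4) | ant1:(2,2)->N->(1,2) | ant2:(0,2)->E->(0,3)
  grid max=2 at (2,2)
Step 6: ant0:(1,4)->N->(0,4) | ant1:(1,2)->S->(2,2) | ant2:(0,3)->E->(0,4)
  grid max=3 at (0,4)

(0,4) (2,2) (0,4)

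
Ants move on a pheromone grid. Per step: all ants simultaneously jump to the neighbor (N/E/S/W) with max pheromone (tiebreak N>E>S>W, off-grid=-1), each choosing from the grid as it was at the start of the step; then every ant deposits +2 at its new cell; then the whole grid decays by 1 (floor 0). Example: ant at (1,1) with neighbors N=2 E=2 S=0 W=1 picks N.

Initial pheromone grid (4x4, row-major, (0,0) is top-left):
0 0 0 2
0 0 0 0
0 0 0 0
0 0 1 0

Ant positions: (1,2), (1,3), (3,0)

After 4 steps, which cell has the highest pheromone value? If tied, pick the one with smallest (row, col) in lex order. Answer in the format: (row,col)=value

Step 1: ant0:(1,2)->N->(0,2) | ant1:(1,3)->N->(0,3) | ant2:(3,0)->N->(2,0)
  grid max=3 at (0,3)
Step 2: ant0:(0,2)->E->(0,3) | ant1:(0,3)->W->(0,2) | ant2:(2,0)->N->(1,0)
  grid max=4 at (0,3)
Step 3: ant0:(0,3)->W->(0,2) | ant1:(0,2)->E->(0,3) | ant2:(1,0)->N->(0,0)
  grid max=5 at (0,3)
Step 4: ant0:(0,2)->E->(0,3) | ant1:(0,3)->W->(0,2) | ant2:(0,0)->E->(0,1)
  grid max=6 at (0,3)
Final grid:
  0 1 4 6
  0 0 0 0
  0 0 0 0
  0 0 0 0
Max pheromone 6 at (0,3)

Answer: (0,3)=6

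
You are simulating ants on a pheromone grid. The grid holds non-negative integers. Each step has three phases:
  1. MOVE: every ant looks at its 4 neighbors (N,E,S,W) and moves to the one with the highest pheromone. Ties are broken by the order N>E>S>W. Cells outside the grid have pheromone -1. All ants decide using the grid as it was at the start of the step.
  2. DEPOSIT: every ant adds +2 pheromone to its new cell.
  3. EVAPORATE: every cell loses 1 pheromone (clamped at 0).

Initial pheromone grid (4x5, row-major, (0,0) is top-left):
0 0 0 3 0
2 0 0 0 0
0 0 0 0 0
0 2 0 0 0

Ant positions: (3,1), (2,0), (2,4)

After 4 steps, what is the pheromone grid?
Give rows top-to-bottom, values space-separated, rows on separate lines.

After step 1: ants at (2,1),(1,0),(1,4)
  0 0 0 2 0
  3 0 0 0 1
  0 1 0 0 0
  0 1 0 0 0
After step 2: ants at (3,1),(0,0),(0,4)
  1 0 0 1 1
  2 0 0 0 0
  0 0 0 0 0
  0 2 0 0 0
After step 3: ants at (2,1),(1,0),(0,3)
  0 0 0 2 0
  3 0 0 0 0
  0 1 0 0 0
  0 1 0 0 0
After step 4: ants at (3,1),(0,0),(0,4)
  1 0 0 1 1
  2 0 0 0 0
  0 0 0 0 0
  0 2 0 0 0

1 0 0 1 1
2 0 0 0 0
0 0 0 0 0
0 2 0 0 0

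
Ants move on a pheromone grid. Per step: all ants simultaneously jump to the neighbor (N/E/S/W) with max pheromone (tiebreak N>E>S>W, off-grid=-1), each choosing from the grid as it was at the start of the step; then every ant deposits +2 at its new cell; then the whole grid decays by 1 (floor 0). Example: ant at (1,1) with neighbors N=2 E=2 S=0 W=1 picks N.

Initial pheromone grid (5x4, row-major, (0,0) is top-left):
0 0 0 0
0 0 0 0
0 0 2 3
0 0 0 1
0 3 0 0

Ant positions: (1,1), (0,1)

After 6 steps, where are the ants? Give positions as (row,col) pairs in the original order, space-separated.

Step 1: ant0:(1,1)->N->(0,1) | ant1:(0,1)->E->(0,2)
  grid max=2 at (2,3)
Step 2: ant0:(0,1)->E->(0,2) | ant1:(0,2)->W->(0,1)
  grid max=2 at (0,1)
Step 3: ant0:(0,2)->W->(0,1) | ant1:(0,1)->E->(0,2)
  grid max=3 at (0,1)
Step 4: ant0:(0,1)->E->(0,2) | ant1:(0,2)->W->(0,1)
  grid max=4 at (0,1)
Step 5: ant0:(0,2)->W->(0,1) | ant1:(0,1)->E->(0,2)
  grid max=5 at (0,1)
Step 6: ant0:(0,1)->E->(0,2) | ant1:(0,2)->W->(0,1)
  grid max=6 at (0,1)

(0,2) (0,1)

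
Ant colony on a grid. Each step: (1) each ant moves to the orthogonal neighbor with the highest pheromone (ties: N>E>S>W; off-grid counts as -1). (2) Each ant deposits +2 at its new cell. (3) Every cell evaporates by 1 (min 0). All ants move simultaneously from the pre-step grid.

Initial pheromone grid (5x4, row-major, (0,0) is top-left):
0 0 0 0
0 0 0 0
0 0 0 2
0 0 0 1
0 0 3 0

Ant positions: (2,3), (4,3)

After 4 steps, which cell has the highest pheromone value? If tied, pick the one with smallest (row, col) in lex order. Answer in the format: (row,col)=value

Answer: (4,2)=3

Derivation:
Step 1: ant0:(2,3)->S->(3,3) | ant1:(4,3)->W->(4,2)
  grid max=4 at (4,2)
Step 2: ant0:(3,3)->N->(2,3) | ant1:(4,2)->N->(3,2)
  grid max=3 at (4,2)
Step 3: ant0:(2,3)->S->(3,3) | ant1:(3,2)->S->(4,2)
  grid max=4 at (4,2)
Step 4: ant0:(3,3)->N->(2,3) | ant1:(4,2)->N->(3,2)
  grid max=3 at (4,2)
Final grid:
  0 0 0 0
  0 0 0 0
  0 0 0 2
  0 0 1 1
  0 0 3 0
Max pheromone 3 at (4,2)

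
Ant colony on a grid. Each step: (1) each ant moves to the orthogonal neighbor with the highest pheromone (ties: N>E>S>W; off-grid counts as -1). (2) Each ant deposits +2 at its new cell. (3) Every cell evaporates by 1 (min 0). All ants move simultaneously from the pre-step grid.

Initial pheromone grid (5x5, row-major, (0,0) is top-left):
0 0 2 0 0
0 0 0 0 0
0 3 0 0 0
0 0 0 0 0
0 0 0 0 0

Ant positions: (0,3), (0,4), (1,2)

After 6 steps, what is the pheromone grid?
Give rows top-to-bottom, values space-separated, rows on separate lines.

After step 1: ants at (0,2),(1,4),(0,2)
  0 0 5 0 0
  0 0 0 0 1
  0 2 0 0 0
  0 0 0 0 0
  0 0 0 0 0
After step 2: ants at (0,3),(0,4),(0,3)
  0 0 4 3 1
  0 0 0 0 0
  0 1 0 0 0
  0 0 0 0 0
  0 0 0 0 0
After step 3: ants at (0,2),(0,3),(0,2)
  0 0 7 4 0
  0 0 0 0 0
  0 0 0 0 0
  0 0 0 0 0
  0 0 0 0 0
After step 4: ants at (0,3),(0,2),(0,3)
  0 0 8 7 0
  0 0 0 0 0
  0 0 0 0 0
  0 0 0 0 0
  0 0 0 0 0
After step 5: ants at (0,2),(0,3),(0,2)
  0 0 11 8 0
  0 0 0 0 0
  0 0 0 0 0
  0 0 0 0 0
  0 0 0 0 0
After step 6: ants at (0,3),(0,2),(0,3)
  0 0 12 11 0
  0 0 0 0 0
  0 0 0 0 0
  0 0 0 0 0
  0 0 0 0 0

0 0 12 11 0
0 0 0 0 0
0 0 0 0 0
0 0 0 0 0
0 0 0 0 0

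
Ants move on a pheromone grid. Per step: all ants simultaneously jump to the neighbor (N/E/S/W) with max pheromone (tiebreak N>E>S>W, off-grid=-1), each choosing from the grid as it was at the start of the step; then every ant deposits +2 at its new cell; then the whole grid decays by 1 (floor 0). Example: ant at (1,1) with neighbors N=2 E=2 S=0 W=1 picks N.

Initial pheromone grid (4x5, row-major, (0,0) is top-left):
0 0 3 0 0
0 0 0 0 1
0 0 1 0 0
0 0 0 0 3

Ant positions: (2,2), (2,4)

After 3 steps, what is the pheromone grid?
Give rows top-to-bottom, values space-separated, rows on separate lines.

After step 1: ants at (1,2),(3,4)
  0 0 2 0 0
  0 0 1 0 0
  0 0 0 0 0
  0 0 0 0 4
After step 2: ants at (0,2),(2,4)
  0 0 3 0 0
  0 0 0 0 0
  0 0 0 0 1
  0 0 0 0 3
After step 3: ants at (0,3),(3,4)
  0 0 2 1 0
  0 0 0 0 0
  0 0 0 0 0
  0 0 0 0 4

0 0 2 1 0
0 0 0 0 0
0 0 0 0 0
0 0 0 0 4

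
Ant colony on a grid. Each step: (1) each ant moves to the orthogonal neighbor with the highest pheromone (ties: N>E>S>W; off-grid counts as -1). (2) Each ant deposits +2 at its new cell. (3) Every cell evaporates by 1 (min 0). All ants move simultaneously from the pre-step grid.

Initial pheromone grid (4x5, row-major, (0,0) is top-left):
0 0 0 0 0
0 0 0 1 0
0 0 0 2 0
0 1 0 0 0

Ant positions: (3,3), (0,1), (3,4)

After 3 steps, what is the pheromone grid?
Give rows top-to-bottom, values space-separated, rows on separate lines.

After step 1: ants at (2,3),(0,2),(2,4)
  0 0 1 0 0
  0 0 0 0 0
  0 0 0 3 1
  0 0 0 0 0
After step 2: ants at (2,4),(0,3),(2,3)
  0 0 0 1 0
  0 0 0 0 0
  0 0 0 4 2
  0 0 0 0 0
After step 3: ants at (2,3),(0,4),(2,4)
  0 0 0 0 1
  0 0 0 0 0
  0 0 0 5 3
  0 0 0 0 0

0 0 0 0 1
0 0 0 0 0
0 0 0 5 3
0 0 0 0 0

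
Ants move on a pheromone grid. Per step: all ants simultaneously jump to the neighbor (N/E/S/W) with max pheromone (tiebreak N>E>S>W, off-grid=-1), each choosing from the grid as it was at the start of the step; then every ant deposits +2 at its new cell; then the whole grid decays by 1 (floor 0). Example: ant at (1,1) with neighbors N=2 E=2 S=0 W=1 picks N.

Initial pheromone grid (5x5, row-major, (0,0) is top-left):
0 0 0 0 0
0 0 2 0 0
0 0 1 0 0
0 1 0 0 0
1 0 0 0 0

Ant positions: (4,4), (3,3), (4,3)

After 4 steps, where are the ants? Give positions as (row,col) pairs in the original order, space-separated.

Step 1: ant0:(4,4)->N->(3,4) | ant1:(3,3)->N->(2,3) | ant2:(4,3)->N->(3,3)
  grid max=1 at (1,2)
Step 2: ant0:(3,4)->W->(3,3) | ant1:(2,3)->S->(3,3) | ant2:(3,3)->N->(2,3)
  grid max=4 at (3,3)
Step 3: ant0:(3,3)->N->(2,3) | ant1:(3,3)->N->(2,3) | ant2:(2,3)->S->(3,3)
  grid max=5 at (2,3)
Step 4: ant0:(2,3)->S->(3,3) | ant1:(2,3)->S->(3,3) | ant2:(3,3)->N->(2,3)
  grid max=8 at (3,3)

(3,3) (3,3) (2,3)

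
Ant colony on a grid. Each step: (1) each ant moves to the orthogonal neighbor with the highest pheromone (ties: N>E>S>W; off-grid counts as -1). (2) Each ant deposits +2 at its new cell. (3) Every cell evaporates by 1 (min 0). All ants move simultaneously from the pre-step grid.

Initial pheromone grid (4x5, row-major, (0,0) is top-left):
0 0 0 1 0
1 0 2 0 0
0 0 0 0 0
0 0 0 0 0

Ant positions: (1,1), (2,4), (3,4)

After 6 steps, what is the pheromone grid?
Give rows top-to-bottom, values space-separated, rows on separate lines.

After step 1: ants at (1,2),(1,4),(2,4)
  0 0 0 0 0
  0 0 3 0 1
  0 0 0 0 1
  0 0 0 0 0
After step 2: ants at (0,2),(2,4),(1,4)
  0 0 1 0 0
  0 0 2 0 2
  0 0 0 0 2
  0 0 0 0 0
After step 3: ants at (1,2),(1,4),(2,4)
  0 0 0 0 0
  0 0 3 0 3
  0 0 0 0 3
  0 0 0 0 0
After step 4: ants at (0,2),(2,4),(1,4)
  0 0 1 0 0
  0 0 2 0 4
  0 0 0 0 4
  0 0 0 0 0
After step 5: ants at (1,2),(1,4),(2,4)
  0 0 0 0 0
  0 0 3 0 5
  0 0 0 0 5
  0 0 0 0 0
After step 6: ants at (0,2),(2,4),(1,4)
  0 0 1 0 0
  0 0 2 0 6
  0 0 0 0 6
  0 0 0 0 0

0 0 1 0 0
0 0 2 0 6
0 0 0 0 6
0 0 0 0 0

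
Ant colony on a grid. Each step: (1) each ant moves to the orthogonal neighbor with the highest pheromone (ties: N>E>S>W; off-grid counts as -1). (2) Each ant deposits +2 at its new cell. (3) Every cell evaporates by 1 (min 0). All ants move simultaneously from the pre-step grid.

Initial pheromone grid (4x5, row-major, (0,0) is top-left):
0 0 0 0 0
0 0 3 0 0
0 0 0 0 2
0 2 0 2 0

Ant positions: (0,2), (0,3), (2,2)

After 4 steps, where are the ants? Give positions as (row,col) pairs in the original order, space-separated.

Step 1: ant0:(0,2)->S->(1,2) | ant1:(0,3)->E->(0,4) | ant2:(2,2)->N->(1,2)
  grid max=6 at (1,2)
Step 2: ant0:(1,2)->N->(0,2) | ant1:(0,4)->S->(1,4) | ant2:(1,2)->N->(0,2)
  grid max=5 at (1,2)
Step 3: ant0:(0,2)->S->(1,2) | ant1:(1,4)->N->(0,4) | ant2:(0,2)->S->(1,2)
  grid max=8 at (1,2)
Step 4: ant0:(1,2)->N->(0,2) | ant1:(0,4)->S->(1,4) | ant2:(1,2)->N->(0,2)
  grid max=7 at (1,2)

(0,2) (1,4) (0,2)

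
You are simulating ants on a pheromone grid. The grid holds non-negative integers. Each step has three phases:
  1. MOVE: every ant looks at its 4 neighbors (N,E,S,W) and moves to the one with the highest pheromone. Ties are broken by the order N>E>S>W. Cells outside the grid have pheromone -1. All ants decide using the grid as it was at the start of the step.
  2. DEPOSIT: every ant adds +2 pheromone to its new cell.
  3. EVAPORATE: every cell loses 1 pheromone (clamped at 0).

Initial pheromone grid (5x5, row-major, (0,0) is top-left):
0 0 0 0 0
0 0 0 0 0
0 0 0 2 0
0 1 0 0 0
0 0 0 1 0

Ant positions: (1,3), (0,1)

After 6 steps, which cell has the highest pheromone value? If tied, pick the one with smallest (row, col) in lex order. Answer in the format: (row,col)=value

Answer: (2,3)=6

Derivation:
Step 1: ant0:(1,3)->S->(2,3) | ant1:(0,1)->E->(0,2)
  grid max=3 at (2,3)
Step 2: ant0:(2,3)->N->(1,3) | ant1:(0,2)->E->(0,3)
  grid max=2 at (2,3)
Step 3: ant0:(1,3)->S->(2,3) | ant1:(0,3)->S->(1,3)
  grid max=3 at (2,3)
Step 4: ant0:(2,3)->N->(1,3) | ant1:(1,3)->S->(2,3)
  grid max=4 at (2,3)
Step 5: ant0:(1,3)->S->(2,3) | ant1:(2,3)->N->(1,3)
  grid max=5 at (2,3)
Step 6: ant0:(2,3)->N->(1,3) | ant1:(1,3)->S->(2,3)
  grid max=6 at (2,3)
Final grid:
  0 0 0 0 0
  0 0 0 5 0
  0 0 0 6 0
  0 0 0 0 0
  0 0 0 0 0
Max pheromone 6 at (2,3)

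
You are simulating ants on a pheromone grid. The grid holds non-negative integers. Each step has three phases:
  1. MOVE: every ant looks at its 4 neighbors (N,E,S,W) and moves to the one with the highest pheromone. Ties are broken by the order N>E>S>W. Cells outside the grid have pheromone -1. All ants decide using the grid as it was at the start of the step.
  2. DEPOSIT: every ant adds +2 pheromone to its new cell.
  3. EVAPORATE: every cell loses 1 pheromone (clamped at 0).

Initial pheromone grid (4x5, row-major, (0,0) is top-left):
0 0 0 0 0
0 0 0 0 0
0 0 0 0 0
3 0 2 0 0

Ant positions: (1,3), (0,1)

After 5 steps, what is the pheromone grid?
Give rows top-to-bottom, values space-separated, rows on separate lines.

After step 1: ants at (0,3),(0,2)
  0 0 1 1 0
  0 0 0 0 0
  0 0 0 0 0
  2 0 1 0 0
After step 2: ants at (0,2),(0,3)
  0 0 2 2 0
  0 0 0 0 0
  0 0 0 0 0
  1 0 0 0 0
After step 3: ants at (0,3),(0,2)
  0 0 3 3 0
  0 0 0 0 0
  0 0 0 0 0
  0 0 0 0 0
After step 4: ants at (0,2),(0,3)
  0 0 4 4 0
  0 0 0 0 0
  0 0 0 0 0
  0 0 0 0 0
After step 5: ants at (0,3),(0,2)
  0 0 5 5 0
  0 0 0 0 0
  0 0 0 0 0
  0 0 0 0 0

0 0 5 5 0
0 0 0 0 0
0 0 0 0 0
0 0 0 0 0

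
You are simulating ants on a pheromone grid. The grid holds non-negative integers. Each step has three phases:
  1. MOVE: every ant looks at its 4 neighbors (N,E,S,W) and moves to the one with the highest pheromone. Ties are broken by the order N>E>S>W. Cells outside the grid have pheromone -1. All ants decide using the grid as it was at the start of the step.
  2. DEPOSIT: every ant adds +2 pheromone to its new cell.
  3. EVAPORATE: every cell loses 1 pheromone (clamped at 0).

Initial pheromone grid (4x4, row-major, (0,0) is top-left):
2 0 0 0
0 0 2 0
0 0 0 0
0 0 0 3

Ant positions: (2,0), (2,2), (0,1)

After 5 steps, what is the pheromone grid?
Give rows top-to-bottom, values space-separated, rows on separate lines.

After step 1: ants at (1,0),(1,2),(0,0)
  3 0 0 0
  1 0 3 0
  0 0 0 0
  0 0 0 2
After step 2: ants at (0,0),(0,2),(1,0)
  4 0 1 0
  2 0 2 0
  0 0 0 0
  0 0 0 1
After step 3: ants at (1,0),(1,2),(0,0)
  5 0 0 0
  3 0 3 0
  0 0 0 0
  0 0 0 0
After step 4: ants at (0,0),(0,2),(1,0)
  6 0 1 0
  4 0 2 0
  0 0 0 0
  0 0 0 0
After step 5: ants at (1,0),(1,2),(0,0)
  7 0 0 0
  5 0 3 0
  0 0 0 0
  0 0 0 0

7 0 0 0
5 0 3 0
0 0 0 0
0 0 0 0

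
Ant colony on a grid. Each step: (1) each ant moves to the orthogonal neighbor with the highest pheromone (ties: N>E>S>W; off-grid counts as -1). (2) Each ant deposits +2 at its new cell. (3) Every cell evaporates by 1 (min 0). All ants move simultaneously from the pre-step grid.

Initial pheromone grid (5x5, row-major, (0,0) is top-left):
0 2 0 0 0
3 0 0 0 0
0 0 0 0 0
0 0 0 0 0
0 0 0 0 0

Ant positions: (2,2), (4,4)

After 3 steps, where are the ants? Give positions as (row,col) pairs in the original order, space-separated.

Step 1: ant0:(2,2)->N->(1,2) | ant1:(4,4)->N->(3,4)
  grid max=2 at (1,0)
Step 2: ant0:(1,2)->N->(0,2) | ant1:(3,4)->N->(2,4)
  grid max=1 at (0,2)
Step 3: ant0:(0,2)->E->(0,3) | ant1:(2,4)->N->(1,4)
  grid max=1 at (0,3)

(0,3) (1,4)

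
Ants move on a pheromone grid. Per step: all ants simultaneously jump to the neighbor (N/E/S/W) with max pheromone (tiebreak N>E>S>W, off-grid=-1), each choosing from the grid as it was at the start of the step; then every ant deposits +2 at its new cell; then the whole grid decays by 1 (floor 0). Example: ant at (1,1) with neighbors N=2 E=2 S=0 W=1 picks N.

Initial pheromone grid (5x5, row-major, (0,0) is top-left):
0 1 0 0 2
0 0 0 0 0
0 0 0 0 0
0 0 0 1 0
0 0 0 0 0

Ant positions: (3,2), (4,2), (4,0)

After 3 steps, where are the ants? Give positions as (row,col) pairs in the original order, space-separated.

Step 1: ant0:(3,2)->E->(3,3) | ant1:(4,2)->N->(3,2) | ant2:(4,0)->N->(3,0)
  grid max=2 at (3,3)
Step 2: ant0:(3,3)->W->(3,2) | ant1:(3,2)->E->(3,3) | ant2:(3,0)->N->(2,0)
  grid max=3 at (3,3)
Step 3: ant0:(3,2)->E->(3,3) | ant1:(3,3)->W->(3,2) | ant2:(2,0)->N->(1,0)
  grid max=4 at (3,3)

(3,3) (3,2) (1,0)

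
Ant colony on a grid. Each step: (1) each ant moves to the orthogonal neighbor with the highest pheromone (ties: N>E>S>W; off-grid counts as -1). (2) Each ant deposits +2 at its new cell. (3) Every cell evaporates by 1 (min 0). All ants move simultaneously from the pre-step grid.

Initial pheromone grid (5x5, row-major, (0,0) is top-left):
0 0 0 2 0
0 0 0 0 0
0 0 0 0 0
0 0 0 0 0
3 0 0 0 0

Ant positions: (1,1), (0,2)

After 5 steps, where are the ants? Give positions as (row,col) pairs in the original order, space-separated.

Step 1: ant0:(1,1)->N->(0,1) | ant1:(0,2)->E->(0,3)
  grid max=3 at (0,3)
Step 2: ant0:(0,1)->E->(0,2) | ant1:(0,3)->E->(0,4)
  grid max=2 at (0,3)
Step 3: ant0:(0,2)->E->(0,3) | ant1:(0,4)->W->(0,3)
  grid max=5 at (0,3)
Step 4: ant0:(0,3)->E->(0,4) | ant1:(0,3)->E->(0,4)
  grid max=4 at (0,3)
Step 5: ant0:(0,4)->W->(0,3) | ant1:(0,4)->W->(0,3)
  grid max=7 at (0,3)

(0,3) (0,3)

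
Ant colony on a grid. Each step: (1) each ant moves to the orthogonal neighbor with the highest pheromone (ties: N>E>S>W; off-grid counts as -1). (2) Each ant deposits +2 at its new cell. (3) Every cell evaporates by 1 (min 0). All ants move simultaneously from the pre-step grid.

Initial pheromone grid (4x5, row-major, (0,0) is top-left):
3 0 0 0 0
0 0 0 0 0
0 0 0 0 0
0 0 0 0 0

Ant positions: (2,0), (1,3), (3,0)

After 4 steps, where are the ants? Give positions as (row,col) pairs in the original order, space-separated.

Step 1: ant0:(2,0)->N->(1,0) | ant1:(1,3)->N->(0,3) | ant2:(3,0)->N->(2,0)
  grid max=2 at (0,0)
Step 2: ant0:(1,0)->N->(0,0) | ant1:(0,3)->E->(0,4) | ant2:(2,0)->N->(1,0)
  grid max=3 at (0,0)
Step 3: ant0:(0,0)->S->(1,0) | ant1:(0,4)->S->(1,4) | ant2:(1,0)->N->(0,0)
  grid max=4 at (0,0)
Step 4: ant0:(1,0)->N->(0,0) | ant1:(1,4)->N->(0,4) | ant2:(0,0)->S->(1,0)
  grid max=5 at (0,0)

(0,0) (0,4) (1,0)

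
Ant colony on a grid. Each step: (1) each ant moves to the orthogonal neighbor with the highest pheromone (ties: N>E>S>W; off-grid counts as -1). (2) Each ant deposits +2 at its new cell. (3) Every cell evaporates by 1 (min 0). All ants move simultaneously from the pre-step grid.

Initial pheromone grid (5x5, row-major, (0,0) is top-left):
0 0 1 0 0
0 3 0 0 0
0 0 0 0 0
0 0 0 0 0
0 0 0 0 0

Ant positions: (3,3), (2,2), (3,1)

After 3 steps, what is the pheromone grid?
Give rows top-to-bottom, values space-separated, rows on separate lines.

After step 1: ants at (2,3),(1,2),(2,1)
  0 0 0 0 0
  0 2 1 0 0
  0 1 0 1 0
  0 0 0 0 0
  0 0 0 0 0
After step 2: ants at (1,3),(1,1),(1,1)
  0 0 0 0 0
  0 5 0 1 0
  0 0 0 0 0
  0 0 0 0 0
  0 0 0 0 0
After step 3: ants at (0,3),(0,1),(0,1)
  0 3 0 1 0
  0 4 0 0 0
  0 0 0 0 0
  0 0 0 0 0
  0 0 0 0 0

0 3 0 1 0
0 4 0 0 0
0 0 0 0 0
0 0 0 0 0
0 0 0 0 0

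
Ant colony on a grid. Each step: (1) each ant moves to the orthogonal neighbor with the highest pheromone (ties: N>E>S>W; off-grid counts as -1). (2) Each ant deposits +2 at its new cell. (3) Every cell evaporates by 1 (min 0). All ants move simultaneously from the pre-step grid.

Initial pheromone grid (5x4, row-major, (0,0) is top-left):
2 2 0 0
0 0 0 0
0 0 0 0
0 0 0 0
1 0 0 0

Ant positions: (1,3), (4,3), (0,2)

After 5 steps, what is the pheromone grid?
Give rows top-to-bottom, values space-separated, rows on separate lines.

After step 1: ants at (0,3),(3,3),(0,1)
  1 3 0 1
  0 0 0 0
  0 0 0 0
  0 0 0 1
  0 0 0 0
After step 2: ants at (1,3),(2,3),(0,0)
  2 2 0 0
  0 0 0 1
  0 0 0 1
  0 0 0 0
  0 0 0 0
After step 3: ants at (2,3),(1,3),(0,1)
  1 3 0 0
  0 0 0 2
  0 0 0 2
  0 0 0 0
  0 0 0 0
After step 4: ants at (1,3),(2,3),(0,0)
  2 2 0 0
  0 0 0 3
  0 0 0 3
  0 0 0 0
  0 0 0 0
After step 5: ants at (2,3),(1,3),(0,1)
  1 3 0 0
  0 0 0 4
  0 0 0 4
  0 0 0 0
  0 0 0 0

1 3 0 0
0 0 0 4
0 0 0 4
0 0 0 0
0 0 0 0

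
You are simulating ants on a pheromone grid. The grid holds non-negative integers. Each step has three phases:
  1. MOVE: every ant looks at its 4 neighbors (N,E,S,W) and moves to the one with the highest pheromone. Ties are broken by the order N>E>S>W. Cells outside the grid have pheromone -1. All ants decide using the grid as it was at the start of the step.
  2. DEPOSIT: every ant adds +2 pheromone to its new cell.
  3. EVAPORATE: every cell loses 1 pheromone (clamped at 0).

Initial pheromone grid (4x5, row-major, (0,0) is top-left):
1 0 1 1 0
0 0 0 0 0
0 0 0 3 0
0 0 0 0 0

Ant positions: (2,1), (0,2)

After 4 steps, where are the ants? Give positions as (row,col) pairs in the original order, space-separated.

Step 1: ant0:(2,1)->N->(1,1) | ant1:(0,2)->E->(0,3)
  grid max=2 at (0,3)
Step 2: ant0:(1,1)->N->(0,1) | ant1:(0,3)->E->(0,4)
  grid max=1 at (0,1)
Step 3: ant0:(0,1)->E->(0,2) | ant1:(0,4)->W->(0,3)
  grid max=2 at (0,3)
Step 4: ant0:(0,2)->E->(0,3) | ant1:(0,3)->W->(0,2)
  grid max=3 at (0,3)

(0,3) (0,2)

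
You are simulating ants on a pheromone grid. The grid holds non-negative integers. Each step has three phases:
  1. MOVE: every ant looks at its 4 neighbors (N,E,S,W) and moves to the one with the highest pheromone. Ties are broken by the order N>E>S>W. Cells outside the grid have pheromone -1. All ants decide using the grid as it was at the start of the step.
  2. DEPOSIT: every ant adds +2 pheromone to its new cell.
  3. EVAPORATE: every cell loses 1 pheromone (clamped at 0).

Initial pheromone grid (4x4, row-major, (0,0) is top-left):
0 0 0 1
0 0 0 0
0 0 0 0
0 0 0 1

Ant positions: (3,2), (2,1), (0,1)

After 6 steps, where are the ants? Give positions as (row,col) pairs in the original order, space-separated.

Step 1: ant0:(3,2)->E->(3,3) | ant1:(2,1)->N->(1,1) | ant2:(0,1)->E->(0,2)
  grid max=2 at (3,3)
Step 2: ant0:(3,3)->N->(2,3) | ant1:(1,1)->N->(0,1) | ant2:(0,2)->E->(0,3)
  grid max=1 at (0,1)
Step 3: ant0:(2,3)->S->(3,3) | ant1:(0,1)->E->(0,2) | ant2:(0,3)->S->(1,3)
  grid max=2 at (3,3)
Step 4: ant0:(3,3)->N->(2,3) | ant1:(0,2)->E->(0,3) | ant2:(1,3)->N->(0,3)
  grid max=3 at (0,3)
Step 5: ant0:(2,3)->S->(3,3) | ant1:(0,3)->S->(1,3) | ant2:(0,3)->S->(1,3)
  grid max=3 at (1,3)
Step 6: ant0:(3,3)->N->(2,3) | ant1:(1,3)->N->(0,3) | ant2:(1,3)->N->(0,3)
  grid max=5 at (0,3)

(2,3) (0,3) (0,3)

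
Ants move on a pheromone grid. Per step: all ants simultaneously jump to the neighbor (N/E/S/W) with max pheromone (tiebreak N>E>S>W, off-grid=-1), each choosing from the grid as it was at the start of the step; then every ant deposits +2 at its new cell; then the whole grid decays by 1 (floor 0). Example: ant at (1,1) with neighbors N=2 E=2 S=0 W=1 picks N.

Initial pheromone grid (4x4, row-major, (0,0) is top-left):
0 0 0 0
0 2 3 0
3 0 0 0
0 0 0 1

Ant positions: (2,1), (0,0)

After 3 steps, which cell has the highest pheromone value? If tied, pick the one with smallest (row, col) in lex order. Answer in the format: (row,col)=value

Answer: (2,0)=4

Derivation:
Step 1: ant0:(2,1)->W->(2,0) | ant1:(0,0)->E->(0,1)
  grid max=4 at (2,0)
Step 2: ant0:(2,0)->N->(1,0) | ant1:(0,1)->S->(1,1)
  grid max=3 at (2,0)
Step 3: ant0:(1,0)->S->(2,0) | ant1:(1,1)->E->(1,2)
  grid max=4 at (2,0)
Final grid:
  0 0 0 0
  0 1 2 0
  4 0 0 0
  0 0 0 0
Max pheromone 4 at (2,0)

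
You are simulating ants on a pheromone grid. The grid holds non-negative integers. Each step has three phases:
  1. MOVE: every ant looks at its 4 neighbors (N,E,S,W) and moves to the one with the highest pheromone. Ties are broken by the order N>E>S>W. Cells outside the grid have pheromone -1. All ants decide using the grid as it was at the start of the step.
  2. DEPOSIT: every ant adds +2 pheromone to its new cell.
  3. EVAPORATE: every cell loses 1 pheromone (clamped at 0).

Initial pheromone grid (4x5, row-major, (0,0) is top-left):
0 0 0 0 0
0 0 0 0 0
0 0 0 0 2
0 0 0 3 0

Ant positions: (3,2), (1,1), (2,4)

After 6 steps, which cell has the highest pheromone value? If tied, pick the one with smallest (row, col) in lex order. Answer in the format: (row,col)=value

Step 1: ant0:(3,2)->E->(3,3) | ant1:(1,1)->N->(0,1) | ant2:(2,4)->N->(1,4)
  grid max=4 at (3,3)
Step 2: ant0:(3,3)->N->(2,3) | ant1:(0,1)->E->(0,2) | ant2:(1,4)->S->(2,4)
  grid max=3 at (3,3)
Step 3: ant0:(2,3)->S->(3,3) | ant1:(0,2)->E->(0,3) | ant2:(2,4)->W->(2,3)
  grid max=4 at (3,3)
Step 4: ant0:(3,3)->N->(2,3) | ant1:(0,3)->E->(0,4) | ant2:(2,3)->S->(3,3)
  grid max=5 at (3,3)
Step 5: ant0:(2,3)->S->(3,3) | ant1:(0,4)->S->(1,4) | ant2:(3,3)->N->(2,3)
  grid max=6 at (3,3)
Step 6: ant0:(3,3)->N->(2,3) | ant1:(1,4)->N->(0,4) | ant2:(2,3)->S->(3,3)
  grid max=7 at (3,3)
Final grid:
  0 0 0 0 1
  0 0 0 0 0
  0 0 0 5 0
  0 0 0 7 0
Max pheromone 7 at (3,3)

Answer: (3,3)=7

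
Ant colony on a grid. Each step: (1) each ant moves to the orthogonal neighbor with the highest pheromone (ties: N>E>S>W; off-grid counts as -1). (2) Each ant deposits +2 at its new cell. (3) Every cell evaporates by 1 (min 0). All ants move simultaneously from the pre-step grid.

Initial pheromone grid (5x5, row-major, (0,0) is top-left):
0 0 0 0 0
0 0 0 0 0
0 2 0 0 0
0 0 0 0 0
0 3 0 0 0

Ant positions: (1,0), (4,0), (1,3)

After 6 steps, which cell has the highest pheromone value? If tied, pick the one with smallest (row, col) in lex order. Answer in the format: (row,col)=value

Step 1: ant0:(1,0)->N->(0,0) | ant1:(4,0)->E->(4,1) | ant2:(1,3)->N->(0,3)
  grid max=4 at (4,1)
Step 2: ant0:(0,0)->E->(0,1) | ant1:(4,1)->N->(3,1) | ant2:(0,3)->E->(0,4)
  grid max=3 at (4,1)
Step 3: ant0:(0,1)->E->(0,2) | ant1:(3,1)->S->(4,1) | ant2:(0,4)->S->(1,4)
  grid max=4 at (4,1)
Step 4: ant0:(0,2)->E->(0,3) | ant1:(4,1)->N->(3,1) | ant2:(1,4)->N->(0,4)
  grid max=3 at (4,1)
Step 5: ant0:(0,3)->E->(0,4) | ant1:(3,1)->S->(4,1) | ant2:(0,4)->W->(0,3)
  grid max=4 at (4,1)
Step 6: ant0:(0,4)->W->(0,3) | ant1:(4,1)->N->(3,1) | ant2:(0,3)->E->(0,4)
  grid max=3 at (0,3)
Final grid:
  0 0 0 3 3
  0 0 0 0 0
  0 0 0 0 0
  0 1 0 0 0
  0 3 0 0 0
Max pheromone 3 at (0,3)

Answer: (0,3)=3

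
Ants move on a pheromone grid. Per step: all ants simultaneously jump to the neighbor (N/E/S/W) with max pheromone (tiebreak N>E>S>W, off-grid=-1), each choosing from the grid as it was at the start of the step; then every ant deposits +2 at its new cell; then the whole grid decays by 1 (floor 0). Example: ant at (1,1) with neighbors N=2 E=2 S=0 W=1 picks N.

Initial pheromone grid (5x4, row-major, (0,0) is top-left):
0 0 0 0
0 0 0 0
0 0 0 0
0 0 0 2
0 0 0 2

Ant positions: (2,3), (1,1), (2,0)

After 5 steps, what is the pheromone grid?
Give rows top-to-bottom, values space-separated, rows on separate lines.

After step 1: ants at (3,3),(0,1),(1,0)
  0 1 0 0
  1 0 0 0
  0 0 0 0
  0 0 0 3
  0 0 0 1
After step 2: ants at (4,3),(0,2),(0,0)
  1 0 1 0
  0 0 0 0
  0 0 0 0
  0 0 0 2
  0 0 0 2
After step 3: ants at (3,3),(0,3),(0,1)
  0 1 0 1
  0 0 0 0
  0 0 0 0
  0 0 0 3
  0 0 0 1
After step 4: ants at (4,3),(1,3),(0,2)
  0 0 1 0
  0 0 0 1
  0 0 0 0
  0 0 0 2
  0 0 0 2
After step 5: ants at (3,3),(0,3),(0,3)
  0 0 0 3
  0 0 0 0
  0 0 0 0
  0 0 0 3
  0 0 0 1

0 0 0 3
0 0 0 0
0 0 0 0
0 0 0 3
0 0 0 1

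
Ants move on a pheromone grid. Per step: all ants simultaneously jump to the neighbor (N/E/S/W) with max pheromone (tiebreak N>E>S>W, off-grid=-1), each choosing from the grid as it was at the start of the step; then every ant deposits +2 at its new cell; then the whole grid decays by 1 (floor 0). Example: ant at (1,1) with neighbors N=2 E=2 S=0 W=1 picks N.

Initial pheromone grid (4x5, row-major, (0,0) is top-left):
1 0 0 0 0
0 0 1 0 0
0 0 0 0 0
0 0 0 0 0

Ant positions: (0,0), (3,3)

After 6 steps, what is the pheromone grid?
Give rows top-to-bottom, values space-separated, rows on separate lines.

After step 1: ants at (0,1),(2,3)
  0 1 0 0 0
  0 0 0 0 0
  0 0 0 1 0
  0 0 0 0 0
After step 2: ants at (0,2),(1,3)
  0 0 1 0 0
  0 0 0 1 0
  0 0 0 0 0
  0 0 0 0 0
After step 3: ants at (0,3),(0,3)
  0 0 0 3 0
  0 0 0 0 0
  0 0 0 0 0
  0 0 0 0 0
After step 4: ants at (0,4),(0,4)
  0 0 0 2 3
  0 0 0 0 0
  0 0 0 0 0
  0 0 0 0 0
After step 5: ants at (0,3),(0,3)
  0 0 0 5 2
  0 0 0 0 0
  0 0 0 0 0
  0 0 0 0 0
After step 6: ants at (0,4),(0,4)
  0 0 0 4 5
  0 0 0 0 0
  0 0 0 0 0
  0 0 0 0 0

0 0 0 4 5
0 0 0 0 0
0 0 0 0 0
0 0 0 0 0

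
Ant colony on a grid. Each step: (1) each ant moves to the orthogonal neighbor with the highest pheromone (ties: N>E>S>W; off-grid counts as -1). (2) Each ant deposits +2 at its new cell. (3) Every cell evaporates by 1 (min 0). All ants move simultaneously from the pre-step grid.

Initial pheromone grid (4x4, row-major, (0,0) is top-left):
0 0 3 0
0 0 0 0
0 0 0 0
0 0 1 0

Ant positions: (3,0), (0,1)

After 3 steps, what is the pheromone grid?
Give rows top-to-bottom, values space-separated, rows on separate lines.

After step 1: ants at (2,0),(0,2)
  0 0 4 0
  0 0 0 0
  1 0 0 0
  0 0 0 0
After step 2: ants at (1,0),(0,3)
  0 0 3 1
  1 0 0 0
  0 0 0 0
  0 0 0 0
After step 3: ants at (0,0),(0,2)
  1 0 4 0
  0 0 0 0
  0 0 0 0
  0 0 0 0

1 0 4 0
0 0 0 0
0 0 0 0
0 0 0 0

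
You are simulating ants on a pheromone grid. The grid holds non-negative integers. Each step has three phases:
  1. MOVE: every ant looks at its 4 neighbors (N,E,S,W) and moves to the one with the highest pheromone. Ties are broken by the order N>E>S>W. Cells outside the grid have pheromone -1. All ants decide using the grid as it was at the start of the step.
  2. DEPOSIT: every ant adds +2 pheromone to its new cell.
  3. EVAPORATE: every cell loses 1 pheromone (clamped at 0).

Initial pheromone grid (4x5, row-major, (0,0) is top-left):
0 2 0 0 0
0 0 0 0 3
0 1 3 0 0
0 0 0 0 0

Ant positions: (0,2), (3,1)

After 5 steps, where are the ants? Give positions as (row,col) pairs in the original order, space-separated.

Step 1: ant0:(0,2)->W->(0,1) | ant1:(3,1)->N->(2,1)
  grid max=3 at (0,1)
Step 2: ant0:(0,1)->E->(0,2) | ant1:(2,1)->E->(2,2)
  grid max=3 at (2,2)
Step 3: ant0:(0,2)->W->(0,1) | ant1:(2,2)->W->(2,1)
  grid max=3 at (0,1)
Step 4: ant0:(0,1)->E->(0,2) | ant1:(2,1)->E->(2,2)
  grid max=3 at (2,2)
Step 5: ant0:(0,2)->W->(0,1) | ant1:(2,2)->W->(2,1)
  grid max=3 at (0,1)

(0,1) (2,1)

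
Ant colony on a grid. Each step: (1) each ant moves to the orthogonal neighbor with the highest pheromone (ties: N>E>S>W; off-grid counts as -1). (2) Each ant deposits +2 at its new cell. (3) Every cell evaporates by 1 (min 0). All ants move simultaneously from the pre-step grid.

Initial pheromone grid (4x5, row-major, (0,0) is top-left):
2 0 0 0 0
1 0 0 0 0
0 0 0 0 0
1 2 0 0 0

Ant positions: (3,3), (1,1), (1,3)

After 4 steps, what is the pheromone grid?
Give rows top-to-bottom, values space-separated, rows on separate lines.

After step 1: ants at (2,3),(1,0),(0,3)
  1 0 0 1 0
  2 0 0 0 0
  0 0 0 1 0
  0 1 0 0 0
After step 2: ants at (1,3),(0,0),(0,4)
  2 0 0 0 1
  1 0 0 1 0
  0 0 0 0 0
  0 0 0 0 0
After step 3: ants at (0,3),(1,0),(1,4)
  1 0 0 1 0
  2 0 0 0 1
  0 0 0 0 0
  0 0 0 0 0
After step 4: ants at (0,4),(0,0),(0,4)
  2 0 0 0 3
  1 0 0 0 0
  0 0 0 0 0
  0 0 0 0 0

2 0 0 0 3
1 0 0 0 0
0 0 0 0 0
0 0 0 0 0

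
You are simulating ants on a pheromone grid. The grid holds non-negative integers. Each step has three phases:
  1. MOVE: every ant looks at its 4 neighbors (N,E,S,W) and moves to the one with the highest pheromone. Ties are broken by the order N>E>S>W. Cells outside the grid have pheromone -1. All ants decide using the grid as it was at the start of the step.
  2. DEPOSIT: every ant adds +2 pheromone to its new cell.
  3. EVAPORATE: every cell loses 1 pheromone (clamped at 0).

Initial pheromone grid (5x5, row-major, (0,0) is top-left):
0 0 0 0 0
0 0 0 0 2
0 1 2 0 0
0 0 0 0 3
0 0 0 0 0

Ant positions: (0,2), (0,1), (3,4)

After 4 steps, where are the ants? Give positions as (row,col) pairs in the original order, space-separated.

Step 1: ant0:(0,2)->E->(0,3) | ant1:(0,1)->E->(0,2) | ant2:(3,4)->N->(2,4)
  grid max=2 at (3,4)
Step 2: ant0:(0,3)->W->(0,2) | ant1:(0,2)->E->(0,3) | ant2:(2,4)->S->(3,4)
  grid max=3 at (3,4)
Step 3: ant0:(0,2)->E->(0,3) | ant1:(0,3)->W->(0,2) | ant2:(3,4)->N->(2,4)
  grid max=3 at (0,2)
Step 4: ant0:(0,3)->W->(0,2) | ant1:(0,2)->E->(0,3) | ant2:(2,4)->S->(3,4)
  grid max=4 at (0,2)

(0,2) (0,3) (3,4)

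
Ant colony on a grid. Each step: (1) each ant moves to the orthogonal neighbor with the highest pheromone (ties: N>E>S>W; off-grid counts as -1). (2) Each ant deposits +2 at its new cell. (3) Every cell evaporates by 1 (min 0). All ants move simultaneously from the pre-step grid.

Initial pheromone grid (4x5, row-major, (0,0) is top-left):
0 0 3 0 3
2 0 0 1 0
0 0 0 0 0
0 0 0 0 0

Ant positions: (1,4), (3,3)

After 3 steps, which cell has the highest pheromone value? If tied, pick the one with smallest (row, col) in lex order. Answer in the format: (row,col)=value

Step 1: ant0:(1,4)->N->(0,4) | ant1:(3,3)->N->(2,3)
  grid max=4 at (0,4)
Step 2: ant0:(0,4)->S->(1,4) | ant1:(2,3)->N->(1,3)
  grid max=3 at (0,4)
Step 3: ant0:(1,4)->N->(0,4) | ant1:(1,3)->E->(1,4)
  grid max=4 at (0,4)
Final grid:
  0 0 0 0 4
  0 0 0 0 2
  0 0 0 0 0
  0 0 0 0 0
Max pheromone 4 at (0,4)

Answer: (0,4)=4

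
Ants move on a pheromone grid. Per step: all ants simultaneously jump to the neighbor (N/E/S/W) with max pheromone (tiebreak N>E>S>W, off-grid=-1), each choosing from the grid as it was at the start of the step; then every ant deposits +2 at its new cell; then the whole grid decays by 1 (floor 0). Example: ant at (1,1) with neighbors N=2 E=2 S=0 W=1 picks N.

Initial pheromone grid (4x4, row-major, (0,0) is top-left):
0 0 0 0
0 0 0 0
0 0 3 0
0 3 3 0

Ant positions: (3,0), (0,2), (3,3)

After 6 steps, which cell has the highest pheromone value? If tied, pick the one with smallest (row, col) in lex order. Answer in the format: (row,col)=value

Step 1: ant0:(3,0)->E->(3,1) | ant1:(0,2)->E->(0,3) | ant2:(3,3)->W->(3,2)
  grid max=4 at (3,1)
Step 2: ant0:(3,1)->E->(3,2) | ant1:(0,3)->S->(1,3) | ant2:(3,2)->W->(3,1)
  grid max=5 at (3,1)
Step 3: ant0:(3,2)->W->(3,1) | ant1:(1,3)->N->(0,3) | ant2:(3,1)->E->(3,2)
  grid max=6 at (3,1)
Step 4: ant0:(3,1)->E->(3,2) | ant1:(0,3)->S->(1,3) | ant2:(3,2)->W->(3,1)
  grid max=7 at (3,1)
Step 5: ant0:(3,2)->W->(3,1) | ant1:(1,3)->N->(0,3) | ant2:(3,1)->E->(3,2)
  grid max=8 at (3,1)
Step 6: ant0:(3,1)->E->(3,2) | ant1:(0,3)->S->(1,3) | ant2:(3,2)->W->(3,1)
  grid max=9 at (3,1)
Final grid:
  0 0 0 0
  0 0 0 1
  0 0 0 0
  0 9 9 0
Max pheromone 9 at (3,1)

Answer: (3,1)=9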